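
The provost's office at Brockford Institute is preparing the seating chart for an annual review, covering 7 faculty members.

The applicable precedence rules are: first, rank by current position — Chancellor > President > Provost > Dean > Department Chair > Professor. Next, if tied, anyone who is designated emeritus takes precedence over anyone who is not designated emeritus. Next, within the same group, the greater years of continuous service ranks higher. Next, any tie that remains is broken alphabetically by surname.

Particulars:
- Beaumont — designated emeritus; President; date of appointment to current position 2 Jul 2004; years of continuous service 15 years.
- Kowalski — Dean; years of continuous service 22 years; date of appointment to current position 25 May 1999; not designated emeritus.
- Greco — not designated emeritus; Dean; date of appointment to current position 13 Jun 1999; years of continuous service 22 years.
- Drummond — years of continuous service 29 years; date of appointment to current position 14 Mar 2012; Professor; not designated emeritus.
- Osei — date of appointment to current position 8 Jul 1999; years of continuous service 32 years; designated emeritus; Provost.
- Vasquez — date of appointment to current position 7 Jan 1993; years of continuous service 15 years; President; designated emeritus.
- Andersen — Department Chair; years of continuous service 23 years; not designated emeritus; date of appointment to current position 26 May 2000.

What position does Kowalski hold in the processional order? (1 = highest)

5

By current position: Beaumont and Vasquez (President); then Osei (Provost); then Greco and Kowalski (Dean); then Andersen (Department Chair); then Drummond (Professor).
Beaumont and Vasquez are each designated emeritus, so the next rule applies.
Beaumont and Vasquez both have years of continuous service 15 years, so the next rule applies.
Among Beaumont and Vasquez, alphabetically by surname: Beaumont before Vasquez.
Greco and Kowalski are each not designated emeritus, so the next rule applies.
Greco and Kowalski both have years of continuous service 22 years, so the next rule applies.
Among Greco and Kowalski, alphabetically by surname: Greco before Kowalski.
Order: Beaumont, Vasquez, Osei, Greco, Kowalski, Andersen, Drummond. So position 5.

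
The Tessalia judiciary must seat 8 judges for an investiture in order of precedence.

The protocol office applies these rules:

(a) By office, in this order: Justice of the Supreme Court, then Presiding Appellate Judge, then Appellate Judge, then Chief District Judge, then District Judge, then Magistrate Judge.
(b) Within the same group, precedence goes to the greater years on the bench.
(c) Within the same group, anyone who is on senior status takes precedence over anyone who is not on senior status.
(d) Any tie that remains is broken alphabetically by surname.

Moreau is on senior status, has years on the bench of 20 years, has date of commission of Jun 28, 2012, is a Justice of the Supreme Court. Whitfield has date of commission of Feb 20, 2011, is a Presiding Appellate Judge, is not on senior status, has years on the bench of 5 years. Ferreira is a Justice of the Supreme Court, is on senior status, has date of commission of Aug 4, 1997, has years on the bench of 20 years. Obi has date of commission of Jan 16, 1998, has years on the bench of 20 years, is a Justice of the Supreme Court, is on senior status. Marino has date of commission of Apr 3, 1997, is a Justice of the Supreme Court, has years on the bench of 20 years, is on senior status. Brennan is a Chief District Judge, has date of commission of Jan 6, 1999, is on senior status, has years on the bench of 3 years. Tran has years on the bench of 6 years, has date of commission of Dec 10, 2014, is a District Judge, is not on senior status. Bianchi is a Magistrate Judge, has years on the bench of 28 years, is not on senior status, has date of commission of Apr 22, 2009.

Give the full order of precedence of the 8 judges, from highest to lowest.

Ferreira, Marino, Moreau, Obi, Whitfield, Brennan, Tran, Bianchi

By office: Ferreira, Marino, Moreau and Obi (Justice of the Supreme Court); then Whitfield (Presiding Appellate Judge); then Brennan (Chief District Judge); then Tran (District Judge); then Bianchi (Magistrate Judge).
Ferreira, Marino, Moreau and Obi all have years on the bench 20 years, so the next rule applies.
Ferreira, Marino, Moreau and Obi are each on senior status, so the next rule applies.
Among Ferreira, Marino, Moreau and Obi, alphabetically by surname: Ferreira before Marino before Moreau before Obi.
Full order: Ferreira, Marino, Moreau, Obi, Whitfield, Brennan, Tran, Bianchi.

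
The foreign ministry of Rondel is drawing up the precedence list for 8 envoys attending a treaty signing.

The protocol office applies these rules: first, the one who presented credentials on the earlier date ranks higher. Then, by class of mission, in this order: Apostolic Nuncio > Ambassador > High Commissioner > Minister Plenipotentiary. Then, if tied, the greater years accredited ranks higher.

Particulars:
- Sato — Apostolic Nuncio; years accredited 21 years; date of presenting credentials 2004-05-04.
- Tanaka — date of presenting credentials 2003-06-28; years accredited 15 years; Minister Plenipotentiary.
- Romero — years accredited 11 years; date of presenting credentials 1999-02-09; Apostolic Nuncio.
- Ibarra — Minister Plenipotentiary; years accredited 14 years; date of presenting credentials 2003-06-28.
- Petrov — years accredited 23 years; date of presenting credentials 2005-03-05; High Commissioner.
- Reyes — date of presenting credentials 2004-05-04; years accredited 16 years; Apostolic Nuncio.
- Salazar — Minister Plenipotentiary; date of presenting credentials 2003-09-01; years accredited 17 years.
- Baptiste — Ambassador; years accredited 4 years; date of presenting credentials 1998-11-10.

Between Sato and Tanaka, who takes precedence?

Tanaka

By date of presenting credentials (earlier first): Baptiste (1998-11-10); then Romero (1999-02-09); then Tanaka and Ibarra (both 2003-06-28); then Salazar (2003-09-01); then Sato and Reyes (both 2004-05-04); then Petrov (2005-03-05).
Tanaka and Ibarra are each Minister Plenipotentiary, so the next rule applies.
Among Tanaka and Ibarra, by years accredited (higher first): Tanaka (15 years) before Ibarra (14 years).
Sato and Reyes are each Apostolic Nuncio, so the next rule applies.
Among Sato and Reyes, by years accredited (higher first): Sato (21 years) before Reyes (16 years).
So Tanaka takes precedence.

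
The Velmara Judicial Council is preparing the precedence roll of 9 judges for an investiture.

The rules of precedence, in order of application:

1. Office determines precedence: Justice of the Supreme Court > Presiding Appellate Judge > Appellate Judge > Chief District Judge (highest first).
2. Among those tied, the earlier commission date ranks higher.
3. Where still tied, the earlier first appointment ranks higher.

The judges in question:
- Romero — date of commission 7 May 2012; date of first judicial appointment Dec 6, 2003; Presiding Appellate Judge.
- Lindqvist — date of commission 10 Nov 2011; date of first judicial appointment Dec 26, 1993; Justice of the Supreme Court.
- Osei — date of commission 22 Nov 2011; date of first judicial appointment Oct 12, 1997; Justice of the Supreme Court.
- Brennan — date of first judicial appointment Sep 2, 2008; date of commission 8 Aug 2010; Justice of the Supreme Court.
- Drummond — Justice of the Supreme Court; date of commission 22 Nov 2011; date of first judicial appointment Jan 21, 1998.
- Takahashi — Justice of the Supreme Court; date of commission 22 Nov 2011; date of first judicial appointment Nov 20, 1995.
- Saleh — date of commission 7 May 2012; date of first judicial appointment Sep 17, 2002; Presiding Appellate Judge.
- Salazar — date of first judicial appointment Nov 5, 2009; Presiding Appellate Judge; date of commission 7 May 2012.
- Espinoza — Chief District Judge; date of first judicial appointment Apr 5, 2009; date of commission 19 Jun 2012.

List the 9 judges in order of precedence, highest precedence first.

By office: Brennan, Lindqvist, Takahashi, Osei and Drummond (Justice of the Supreme Court); then Saleh, Romero and Salazar (Presiding Appellate Judge); then Espinoza (Chief District Judge).
Among Brennan, Lindqvist, Takahashi, Osei and Drummond, by date of commission (earlier first): Brennan (8 Aug 2010) before Lindqvist (10 Nov 2011) before Takahashi, Osei and Drummond (22 Nov 2011).
Among Takahashi, Osei and Drummond, by date of first judicial appointment (earlier first): Takahashi (Nov 20, 1995) before Osei (Oct 12, 1997) before Drummond (Jan 21, 1998).
Saleh, Romero and Salazar all have date of commission 7 May 2012, so the next rule applies.
Among Saleh, Romero and Salazar, by date of first judicial appointment (earlier first): Saleh (Sep 17, 2002) before Romero (Dec 6, 2003) before Salazar (Nov 5, 2009).
Full order: Brennan, Lindqvist, Takahashi, Osei, Drummond, Saleh, Romero, Salazar, Espinoza.

Brennan, Lindqvist, Takahashi, Osei, Drummond, Saleh, Romero, Salazar, Espinoza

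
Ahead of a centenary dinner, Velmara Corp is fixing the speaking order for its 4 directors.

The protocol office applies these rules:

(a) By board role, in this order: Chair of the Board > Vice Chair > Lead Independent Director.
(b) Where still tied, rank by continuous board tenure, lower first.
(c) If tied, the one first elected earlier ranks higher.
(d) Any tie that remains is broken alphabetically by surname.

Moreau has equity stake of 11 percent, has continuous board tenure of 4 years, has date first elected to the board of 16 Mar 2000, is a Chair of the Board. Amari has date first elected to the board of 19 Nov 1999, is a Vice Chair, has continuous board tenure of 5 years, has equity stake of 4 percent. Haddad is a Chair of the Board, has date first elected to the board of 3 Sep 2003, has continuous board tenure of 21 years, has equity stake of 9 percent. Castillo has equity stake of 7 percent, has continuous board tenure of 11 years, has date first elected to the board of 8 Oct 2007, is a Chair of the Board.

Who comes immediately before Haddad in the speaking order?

Castillo

By board role: Moreau, Castillo and Haddad (Chair of the Board); then Amari (Vice Chair).
Among Moreau, Castillo and Haddad, by continuous board tenure (lower first): Moreau (4 years) before Castillo (11 years) before Haddad (21 years).
Order: Moreau, Castillo, Haddad, Amari.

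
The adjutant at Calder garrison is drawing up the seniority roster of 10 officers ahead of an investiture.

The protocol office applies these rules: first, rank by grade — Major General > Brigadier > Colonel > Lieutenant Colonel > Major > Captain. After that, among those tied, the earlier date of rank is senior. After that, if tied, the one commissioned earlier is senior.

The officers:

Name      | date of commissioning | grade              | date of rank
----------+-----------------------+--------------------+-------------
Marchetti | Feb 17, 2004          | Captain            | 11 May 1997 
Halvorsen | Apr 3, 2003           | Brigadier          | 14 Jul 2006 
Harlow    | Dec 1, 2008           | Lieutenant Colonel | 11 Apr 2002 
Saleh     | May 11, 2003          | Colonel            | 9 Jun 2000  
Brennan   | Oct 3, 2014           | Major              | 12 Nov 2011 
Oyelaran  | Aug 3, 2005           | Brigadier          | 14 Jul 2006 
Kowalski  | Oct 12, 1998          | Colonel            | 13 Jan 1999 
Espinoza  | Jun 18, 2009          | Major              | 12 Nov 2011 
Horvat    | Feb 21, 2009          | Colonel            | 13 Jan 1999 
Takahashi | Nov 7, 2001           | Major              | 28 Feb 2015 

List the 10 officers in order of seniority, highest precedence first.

By grade: Halvorsen and Oyelaran (Brigadier); then Kowalski, Horvat and Saleh (Colonel); then Harlow (Lieutenant Colonel); then Espinoza, Brennan and Takahashi (Major); then Marchetti (Captain).
Halvorsen and Oyelaran both have date of rank 14 Jul 2006, so the next rule applies.
Among Halvorsen and Oyelaran, by date of commissioning (earlier first): Halvorsen (Apr 3, 2003) before Oyelaran (Aug 3, 2005).
Among Kowalski, Horvat and Saleh, by date of rank (earlier first): Kowalski and Horvat (13 Jan 1999) before Saleh (9 Jun 2000).
Among Kowalski and Horvat, by date of commissioning (earlier first): Kowalski (Oct 12, 1998) before Horvat (Feb 21, 2009).
Among Espinoza, Brennan and Takahashi, by date of rank (earlier first): Espinoza and Brennan (12 Nov 2011) before Takahashi (28 Feb 2015).
Among Espinoza and Brennan, by date of commissioning (earlier first): Espinoza (Jun 18, 2009) before Brennan (Oct 3, 2014).
Full order: Halvorsen, Oyelaran, Kowalski, Horvat, Saleh, Harlow, Espinoza, Brennan, Takahashi, Marchetti.

Halvorsen, Oyelaran, Kowalski, Horvat, Saleh, Harlow, Espinoza, Brennan, Takahashi, Marchetti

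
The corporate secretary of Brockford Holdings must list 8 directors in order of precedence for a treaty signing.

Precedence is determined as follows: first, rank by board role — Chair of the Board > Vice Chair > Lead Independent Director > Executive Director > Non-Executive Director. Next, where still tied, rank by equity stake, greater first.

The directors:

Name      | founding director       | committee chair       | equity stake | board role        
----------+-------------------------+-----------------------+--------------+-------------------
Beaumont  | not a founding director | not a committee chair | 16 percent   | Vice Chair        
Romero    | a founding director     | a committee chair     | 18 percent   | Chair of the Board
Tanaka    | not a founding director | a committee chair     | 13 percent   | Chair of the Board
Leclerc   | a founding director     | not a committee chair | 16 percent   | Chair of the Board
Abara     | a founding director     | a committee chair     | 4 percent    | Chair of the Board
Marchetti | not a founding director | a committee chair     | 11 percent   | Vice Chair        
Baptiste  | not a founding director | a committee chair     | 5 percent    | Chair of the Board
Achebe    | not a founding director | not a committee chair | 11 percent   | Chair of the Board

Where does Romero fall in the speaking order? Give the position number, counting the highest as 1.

1

By board role: Romero, Leclerc, Tanaka, Achebe, Baptiste and Abara (Chair of the Board); then Beaumont and Marchetti (Vice Chair).
Among Romero, Leclerc, Tanaka, Achebe, Baptiste and Abara, by equity stake (higher first): Romero (18 percent) before Leclerc (16 percent) before Tanaka (13 percent) before Achebe (11 percent) before Baptiste (5 percent) before Abara (4 percent).
Among Beaumont and Marchetti, by equity stake (higher first): Beaumont (16 percent) before Marchetti (11 percent).
Order: Romero, Leclerc, Tanaka, Achebe, Baptiste, Abara, Beaumont, Marchetti. So position 1.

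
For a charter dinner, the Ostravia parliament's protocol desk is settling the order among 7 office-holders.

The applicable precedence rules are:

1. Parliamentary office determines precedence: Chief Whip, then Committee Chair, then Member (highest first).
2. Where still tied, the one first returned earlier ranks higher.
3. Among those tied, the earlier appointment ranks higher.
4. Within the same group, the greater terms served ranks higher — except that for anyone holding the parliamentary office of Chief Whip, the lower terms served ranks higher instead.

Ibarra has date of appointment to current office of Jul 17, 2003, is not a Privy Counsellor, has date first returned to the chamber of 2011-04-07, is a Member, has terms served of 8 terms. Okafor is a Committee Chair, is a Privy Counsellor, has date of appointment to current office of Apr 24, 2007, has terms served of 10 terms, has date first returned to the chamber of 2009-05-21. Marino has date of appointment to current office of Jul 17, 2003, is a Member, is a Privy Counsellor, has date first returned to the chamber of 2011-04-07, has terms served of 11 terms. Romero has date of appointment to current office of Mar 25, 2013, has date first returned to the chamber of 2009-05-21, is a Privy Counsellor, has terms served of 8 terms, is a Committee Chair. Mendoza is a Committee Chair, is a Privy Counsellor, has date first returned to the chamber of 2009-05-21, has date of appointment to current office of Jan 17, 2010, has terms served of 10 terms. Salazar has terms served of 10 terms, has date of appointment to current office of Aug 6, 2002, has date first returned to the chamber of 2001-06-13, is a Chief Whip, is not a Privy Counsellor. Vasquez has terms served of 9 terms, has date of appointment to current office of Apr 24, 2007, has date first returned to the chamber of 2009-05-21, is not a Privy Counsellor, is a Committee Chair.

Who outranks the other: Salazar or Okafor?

By parliamentary office: Salazar (Chief Whip); then Okafor, Vasquez, Mendoza and Romero (Committee Chair); then Marino and Ibarra (Member).
Okafor, Vasquez, Mendoza and Romero all have date first returned to the chamber 2009-05-21, so the next rule applies.
Among Okafor, Vasquez, Mendoza and Romero, by date of appointment to current office (earlier first): Okafor and Vasquez (Apr 24, 2007) before Mendoza (Jan 17, 2010) before Romero (Mar 25, 2013).
Among Okafor and Vasquez, by terms served (higher first): Okafor (10 terms) before Vasquez (9 terms).
Marino and Ibarra both have date first returned to the chamber 2011-04-07, so the next rule applies.
Marino and Ibarra both have date of appointment to current office Jul 17, 2003, so the next rule applies.
Among Marino and Ibarra, by terms served (higher first): Marino (11 terms) before Ibarra (8 terms).
So Salazar takes precedence.

Salazar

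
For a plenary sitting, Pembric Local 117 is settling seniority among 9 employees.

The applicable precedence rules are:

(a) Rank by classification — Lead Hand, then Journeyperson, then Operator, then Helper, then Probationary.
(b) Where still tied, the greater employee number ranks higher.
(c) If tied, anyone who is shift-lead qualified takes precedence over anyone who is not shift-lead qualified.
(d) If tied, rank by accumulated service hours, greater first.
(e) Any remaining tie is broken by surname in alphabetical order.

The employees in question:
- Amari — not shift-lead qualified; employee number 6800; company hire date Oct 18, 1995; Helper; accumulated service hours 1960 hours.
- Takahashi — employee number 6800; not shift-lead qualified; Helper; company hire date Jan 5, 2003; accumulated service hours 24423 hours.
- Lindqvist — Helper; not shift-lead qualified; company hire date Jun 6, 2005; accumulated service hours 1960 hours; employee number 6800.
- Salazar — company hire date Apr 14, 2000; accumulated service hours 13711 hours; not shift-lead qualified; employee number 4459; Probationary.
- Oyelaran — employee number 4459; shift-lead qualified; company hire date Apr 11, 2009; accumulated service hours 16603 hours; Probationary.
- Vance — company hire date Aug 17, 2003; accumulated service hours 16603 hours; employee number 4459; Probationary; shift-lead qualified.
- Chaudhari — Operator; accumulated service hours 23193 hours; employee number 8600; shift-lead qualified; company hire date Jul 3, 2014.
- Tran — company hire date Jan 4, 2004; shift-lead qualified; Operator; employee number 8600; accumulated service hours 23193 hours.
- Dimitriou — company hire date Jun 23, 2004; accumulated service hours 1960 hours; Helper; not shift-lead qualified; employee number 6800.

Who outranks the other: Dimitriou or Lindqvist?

By classification: Chaudhari and Tran (Operator); then Takahashi, Amari, Dimitriou and Lindqvist (Helper); then Oyelaran, Vance and Salazar (Probationary).
Chaudhari and Tran both have employee number 8600, so the next rule applies.
Chaudhari and Tran are each shift-lead qualified, so the next rule applies.
Chaudhari and Tran both have accumulated service hours 23193 hours, so the next rule applies.
Among Chaudhari and Tran, alphabetically by surname: Chaudhari before Tran.
Takahashi, Amari, Dimitriou and Lindqvist all have employee number 6800, so the next rule applies.
Takahashi, Amari, Dimitriou and Lindqvist are each not shift-lead qualified, so the next rule applies.
Among Takahashi, Amari, Dimitriou and Lindqvist, by accumulated service hours (higher first): Takahashi (24423 hours) before Amari, Dimitriou and Lindqvist (1960 hours).
Among Amari, Dimitriou and Lindqvist, alphabetically by surname: Amari before Dimitriou before Lindqvist.
Oyelaran, Vance and Salazar all have employee number 4459, so the next rule applies.
Among Oyelaran, Vance and Salazar, shift-lead qualified before not shift-lead qualified: Oyelaran and Vance (shift-lead qualified) before Salazar (not shift-lead qualified).
Oyelaran and Vance both have accumulated service hours 16603 hours, so the next rule applies.
Among Oyelaran and Vance, alphabetically by surname: Oyelaran before Vance.
So Dimitriou takes precedence.

Dimitriou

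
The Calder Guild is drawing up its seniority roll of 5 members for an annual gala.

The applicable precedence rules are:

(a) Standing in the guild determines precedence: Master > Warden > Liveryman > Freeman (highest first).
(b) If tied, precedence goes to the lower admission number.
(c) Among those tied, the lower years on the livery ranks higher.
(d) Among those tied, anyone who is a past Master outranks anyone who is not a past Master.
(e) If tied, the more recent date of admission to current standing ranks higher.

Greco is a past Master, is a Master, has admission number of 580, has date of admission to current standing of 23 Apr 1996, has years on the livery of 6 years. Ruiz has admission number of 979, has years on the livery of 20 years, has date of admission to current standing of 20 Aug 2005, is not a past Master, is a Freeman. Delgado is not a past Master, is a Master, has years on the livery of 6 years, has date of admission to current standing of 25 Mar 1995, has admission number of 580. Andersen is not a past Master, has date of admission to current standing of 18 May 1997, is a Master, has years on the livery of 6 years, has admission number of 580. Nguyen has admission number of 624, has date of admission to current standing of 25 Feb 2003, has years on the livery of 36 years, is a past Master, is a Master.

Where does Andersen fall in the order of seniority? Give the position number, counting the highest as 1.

By standing in the guild: Greco, Andersen, Delgado and Nguyen (Master); then Ruiz (Freeman).
Among Greco, Andersen, Delgado and Nguyen, by admission number (lower first): Greco, Andersen and Delgado (580) before Nguyen (624).
Greco, Andersen and Delgado all have years on the livery 6 years, so the next rule applies.
Among Greco, Andersen and Delgado, a past Master before not a past Master: Greco (a past Master) before Andersen and Delgado (not a past Master).
Among Andersen and Delgado, by date of admission to current standing (later first): Andersen (18 May 1997) before Delgado (25 Mar 1995).
Order: Greco, Andersen, Delgado, Nguyen, Ruiz. So position 2.

2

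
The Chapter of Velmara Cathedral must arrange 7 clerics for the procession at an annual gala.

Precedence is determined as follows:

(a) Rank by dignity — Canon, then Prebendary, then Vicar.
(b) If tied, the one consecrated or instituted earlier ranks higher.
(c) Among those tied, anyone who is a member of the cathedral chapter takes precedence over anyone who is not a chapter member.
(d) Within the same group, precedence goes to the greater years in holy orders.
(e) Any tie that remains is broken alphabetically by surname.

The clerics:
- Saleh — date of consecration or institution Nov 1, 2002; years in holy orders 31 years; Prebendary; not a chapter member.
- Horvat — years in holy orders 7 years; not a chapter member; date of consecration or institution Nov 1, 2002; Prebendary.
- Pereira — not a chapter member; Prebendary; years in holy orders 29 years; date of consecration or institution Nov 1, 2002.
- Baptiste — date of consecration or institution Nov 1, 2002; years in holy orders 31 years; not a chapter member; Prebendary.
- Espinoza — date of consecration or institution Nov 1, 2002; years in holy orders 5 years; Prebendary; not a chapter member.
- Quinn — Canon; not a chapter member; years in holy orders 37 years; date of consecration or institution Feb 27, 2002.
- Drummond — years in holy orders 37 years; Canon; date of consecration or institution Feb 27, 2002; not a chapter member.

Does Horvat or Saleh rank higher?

Saleh

By dignity: Drummond and Quinn (Canon); then Baptiste, Saleh, Pereira, Horvat and Espinoza (Prebendary).
Drummond and Quinn both have date of consecration or institution Feb 27, 2002, so the next rule applies.
Drummond and Quinn are each not a chapter member, so the next rule applies.
Drummond and Quinn both have years in holy orders 37 years, so the next rule applies.
Among Drummond and Quinn, alphabetically by surname: Drummond before Quinn.
Baptiste, Saleh, Pereira, Horvat and Espinoza all have date of consecration or institution Nov 1, 2002, so the next rule applies.
Baptiste, Saleh, Pereira, Horvat and Espinoza are each not a chapter member, so the next rule applies.
Among Baptiste, Saleh, Pereira, Horvat and Espinoza, by years in holy orders (higher first): Baptiste and Saleh (31 years) before Pereira (29 years) before Horvat (7 years) before Espinoza (5 years).
Among Baptiste and Saleh, alphabetically by surname: Baptiste before Saleh.
So Saleh takes precedence.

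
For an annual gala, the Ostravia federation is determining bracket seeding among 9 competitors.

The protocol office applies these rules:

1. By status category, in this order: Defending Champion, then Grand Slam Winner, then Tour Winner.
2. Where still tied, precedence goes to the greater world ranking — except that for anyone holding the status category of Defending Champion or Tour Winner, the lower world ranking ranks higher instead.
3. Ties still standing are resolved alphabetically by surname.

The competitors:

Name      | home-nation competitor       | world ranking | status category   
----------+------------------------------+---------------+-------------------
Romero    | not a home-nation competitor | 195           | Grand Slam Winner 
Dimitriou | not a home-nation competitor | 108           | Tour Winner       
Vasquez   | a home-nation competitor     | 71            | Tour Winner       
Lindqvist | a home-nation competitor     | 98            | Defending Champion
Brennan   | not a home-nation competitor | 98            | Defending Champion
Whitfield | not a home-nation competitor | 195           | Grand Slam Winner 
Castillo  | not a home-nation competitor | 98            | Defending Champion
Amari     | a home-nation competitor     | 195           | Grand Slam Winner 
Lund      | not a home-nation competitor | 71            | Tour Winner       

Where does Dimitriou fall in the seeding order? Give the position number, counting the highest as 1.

By status category: Brennan, Castillo and Lindqvist (Defending Champion); then Amari, Romero and Whitfield (Grand Slam Winner); then Lund, Vasquez and Dimitriou (Tour Winner).
Brennan, Castillo and Lindqvist all have world ranking 98, so the next rule applies.
Among Brennan, Castillo and Lindqvist, alphabetically by surname: Brennan before Castillo before Lindqvist.
Amari, Romero and Whitfield all have world ranking 195, so the next rule applies.
Among Amari, Romero and Whitfield, alphabetically by surname: Amari before Romero before Whitfield.
Among Lund, Vasquez and Dimitriou, by world ranking (lower first) (reversed rule for this group): Lund and Vasquez (71) before Dimitriou (108).
Among Lund and Vasquez, alphabetically by surname: Lund before Vasquez.
Order: Brennan, Castillo, Lindqvist, Amari, Romero, Whitfield, Lund, Vasquez, Dimitriou. So position 9.

9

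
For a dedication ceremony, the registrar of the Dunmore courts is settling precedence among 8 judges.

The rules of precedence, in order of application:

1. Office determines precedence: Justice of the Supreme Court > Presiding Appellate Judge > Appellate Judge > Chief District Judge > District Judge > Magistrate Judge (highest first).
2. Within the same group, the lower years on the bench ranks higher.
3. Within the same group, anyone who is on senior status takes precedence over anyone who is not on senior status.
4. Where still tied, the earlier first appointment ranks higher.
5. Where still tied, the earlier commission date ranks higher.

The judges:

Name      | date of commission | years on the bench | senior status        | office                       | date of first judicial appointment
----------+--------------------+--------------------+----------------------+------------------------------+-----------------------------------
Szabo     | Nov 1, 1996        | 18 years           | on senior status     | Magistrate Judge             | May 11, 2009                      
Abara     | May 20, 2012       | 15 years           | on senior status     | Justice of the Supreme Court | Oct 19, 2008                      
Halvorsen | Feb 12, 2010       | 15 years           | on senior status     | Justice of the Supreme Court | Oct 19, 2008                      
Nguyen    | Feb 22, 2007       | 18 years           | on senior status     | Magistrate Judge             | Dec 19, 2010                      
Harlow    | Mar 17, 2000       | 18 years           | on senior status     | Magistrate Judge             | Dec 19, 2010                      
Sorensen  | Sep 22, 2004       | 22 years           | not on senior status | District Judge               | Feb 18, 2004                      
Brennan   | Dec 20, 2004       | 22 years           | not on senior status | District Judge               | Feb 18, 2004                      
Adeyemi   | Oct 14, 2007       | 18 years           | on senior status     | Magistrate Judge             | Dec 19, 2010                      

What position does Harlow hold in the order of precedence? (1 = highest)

By office: Halvorsen and Abara (Justice of the Supreme Court); then Sorensen and Brennan (District Judge); then Szabo, Harlow, Nguyen and Adeyemi (Magistrate Judge).
Halvorsen and Abara both have years on the bench 15 years, so the next rule applies.
Halvorsen and Abara are each on senior status, so the next rule applies.
Halvorsen and Abara both have date of first judicial appointment Oct 19, 2008, so the next rule applies.
Among Halvorsen and Abara, by date of commission (earlier first): Halvorsen (Feb 12, 2010) before Abara (May 20, 2012).
Sorensen and Brennan both have years on the bench 22 years, so the next rule applies.
Sorensen and Brennan are each not on senior status, so the next rule applies.
Sorensen and Brennan both have date of first judicial appointment Feb 18, 2004, so the next rule applies.
Among Sorensen and Brennan, by date of commission (earlier first): Sorensen (Sep 22, 2004) before Brennan (Dec 20, 2004).
Szabo, Harlow, Nguyen and Adeyemi all have years on the bench 18 years, so the next rule applies.
Szabo, Harlow, Nguyen and Adeyemi are each on senior status, so the next rule applies.
Among Szabo, Harlow, Nguyen and Adeyemi, by date of first judicial appointment (earlier first): Szabo (May 11, 2009) before Harlow, Nguyen and Adeyemi (Dec 19, 2010).
Among Harlow, Nguyen and Adeyemi, by date of commission (earlier first): Harlow (Mar 17, 2000) before Nguyen (Feb 22, 2007) before Adeyemi (Oct 14, 2007).
Order: Halvorsen, Abara, Sorensen, Brennan, Szabo, Harlow, Nguyen, Adeyemi. So position 6.

6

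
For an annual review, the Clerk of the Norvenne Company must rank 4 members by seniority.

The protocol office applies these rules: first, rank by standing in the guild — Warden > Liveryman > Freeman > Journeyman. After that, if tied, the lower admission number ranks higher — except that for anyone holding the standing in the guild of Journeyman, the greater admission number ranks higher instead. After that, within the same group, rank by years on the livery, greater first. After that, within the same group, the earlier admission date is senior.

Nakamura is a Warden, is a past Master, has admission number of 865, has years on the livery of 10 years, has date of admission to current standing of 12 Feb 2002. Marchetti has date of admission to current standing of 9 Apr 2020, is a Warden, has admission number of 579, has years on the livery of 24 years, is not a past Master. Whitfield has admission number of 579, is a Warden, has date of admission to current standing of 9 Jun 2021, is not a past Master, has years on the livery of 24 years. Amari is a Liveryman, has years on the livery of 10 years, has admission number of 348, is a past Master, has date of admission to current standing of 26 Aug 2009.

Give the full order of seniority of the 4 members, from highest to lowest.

By standing in the guild: Marchetti, Whitfield and Nakamura (Warden); then Amari (Liveryman).
Among Marchetti, Whitfield and Nakamura, by admission number (lower first): Marchetti and Whitfield (579) before Nakamura (865).
Marchetti and Whitfield both have years on the livery 24 years, so the next rule applies.
Among Marchetti and Whitfield, by date of admission to current standing (earlier first): Marchetti (9 Apr 2020) before Whitfield (9 Jun 2021).
Full order: Marchetti, Whitfield, Nakamura, Amari.

Marchetti, Whitfield, Nakamura, Amari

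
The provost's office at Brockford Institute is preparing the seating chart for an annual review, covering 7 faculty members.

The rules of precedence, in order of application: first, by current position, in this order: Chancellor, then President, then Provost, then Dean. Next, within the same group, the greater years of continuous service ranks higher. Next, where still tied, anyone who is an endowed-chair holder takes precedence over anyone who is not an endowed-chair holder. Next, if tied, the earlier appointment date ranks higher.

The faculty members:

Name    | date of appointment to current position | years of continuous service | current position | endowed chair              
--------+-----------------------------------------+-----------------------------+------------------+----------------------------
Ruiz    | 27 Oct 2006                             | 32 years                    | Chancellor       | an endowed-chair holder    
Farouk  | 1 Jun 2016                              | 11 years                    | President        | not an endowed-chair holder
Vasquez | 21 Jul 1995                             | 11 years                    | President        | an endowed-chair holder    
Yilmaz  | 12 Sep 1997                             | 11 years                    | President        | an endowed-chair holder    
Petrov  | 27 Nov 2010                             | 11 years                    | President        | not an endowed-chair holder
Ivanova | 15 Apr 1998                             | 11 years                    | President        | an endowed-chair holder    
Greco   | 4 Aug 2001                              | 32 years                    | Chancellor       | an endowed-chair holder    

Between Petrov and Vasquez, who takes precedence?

By current position: Greco and Ruiz (Chancellor); then Vasquez, Yilmaz, Ivanova, Petrov and Farouk (President).
Greco and Ruiz both have years of continuous service 32 years, so the next rule applies.
Greco and Ruiz are each an endowed-chair holder, so the next rule applies.
Among Greco and Ruiz, by date of appointment to current position (earlier first): Greco (4 Aug 2001) before Ruiz (27 Oct 2006).
Vasquez, Yilmaz, Ivanova, Petrov and Farouk all have years of continuous service 11 years, so the next rule applies.
Among Vasquez, Yilmaz, Ivanova, Petrov and Farouk, an endowed-chair holder before not an endowed-chair holder: Vasquez, Yilmaz and Ivanova (an endowed-chair holder) before Petrov and Farouk (not an endowed-chair holder).
Among Vasquez, Yilmaz and Ivanova, by date of appointment to current position (earlier first): Vasquez (21 Jul 1995) before Yilmaz (12 Sep 1997) before Ivanova (15 Apr 1998).
Among Petrov and Farouk, by date of appointment to current position (earlier first): Petrov (27 Nov 2010) before Farouk (1 Jun 2016).
So Vasquez takes precedence.

Vasquez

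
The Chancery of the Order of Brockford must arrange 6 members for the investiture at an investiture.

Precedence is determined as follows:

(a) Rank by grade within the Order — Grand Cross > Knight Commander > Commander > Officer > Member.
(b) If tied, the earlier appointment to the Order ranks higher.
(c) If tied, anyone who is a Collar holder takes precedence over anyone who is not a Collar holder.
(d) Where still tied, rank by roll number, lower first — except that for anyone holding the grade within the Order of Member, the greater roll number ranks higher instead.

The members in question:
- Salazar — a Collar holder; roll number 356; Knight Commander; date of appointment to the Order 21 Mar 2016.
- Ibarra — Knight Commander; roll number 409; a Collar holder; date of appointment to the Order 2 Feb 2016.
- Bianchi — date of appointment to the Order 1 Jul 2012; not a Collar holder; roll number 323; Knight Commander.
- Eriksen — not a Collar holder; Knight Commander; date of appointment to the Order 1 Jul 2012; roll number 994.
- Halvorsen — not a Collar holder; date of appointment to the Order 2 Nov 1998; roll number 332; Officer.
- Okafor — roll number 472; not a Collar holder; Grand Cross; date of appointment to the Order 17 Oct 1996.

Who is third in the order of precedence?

By grade within the Order: Okafor (Grand Cross); then Bianchi, Eriksen, Ibarra and Salazar (Knight Commander); then Halvorsen (Officer).
Among Bianchi, Eriksen, Ibarra and Salazar, by date of appointment to the Order (earlier first): Bianchi and Eriksen (1 Jul 2012) before Ibarra (2 Feb 2016) before Salazar (21 Mar 2016).
Bianchi and Eriksen are each not a Collar holder, so the next rule applies.
Among Bianchi and Eriksen, by roll number (lower first): Bianchi (323) before Eriksen (994).
Order: Okafor, Bianchi, Eriksen, Ibarra, Salazar, Halvorsen.

Eriksen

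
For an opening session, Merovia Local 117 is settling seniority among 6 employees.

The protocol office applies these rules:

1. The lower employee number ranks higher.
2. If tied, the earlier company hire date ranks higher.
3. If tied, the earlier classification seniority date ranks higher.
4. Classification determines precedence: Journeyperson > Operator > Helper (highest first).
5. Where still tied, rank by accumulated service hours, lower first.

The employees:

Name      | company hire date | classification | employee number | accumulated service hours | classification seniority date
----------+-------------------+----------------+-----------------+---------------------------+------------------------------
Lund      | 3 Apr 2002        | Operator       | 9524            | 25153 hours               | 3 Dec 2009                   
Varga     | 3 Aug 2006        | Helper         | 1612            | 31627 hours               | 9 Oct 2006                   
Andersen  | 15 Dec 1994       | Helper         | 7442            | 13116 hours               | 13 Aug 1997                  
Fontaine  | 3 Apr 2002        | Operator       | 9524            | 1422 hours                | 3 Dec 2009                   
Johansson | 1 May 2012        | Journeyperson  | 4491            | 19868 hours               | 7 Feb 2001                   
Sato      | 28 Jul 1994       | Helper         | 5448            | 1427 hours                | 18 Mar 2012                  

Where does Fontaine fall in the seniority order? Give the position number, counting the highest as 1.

By employee number (lower first): Varga (1612); then Johansson (4491); then Sato (5448); then Andersen (7442); then Fontaine and Lund (both 9524).
Fontaine and Lund both have company hire date 3 Apr 2002, so the next rule applies.
Fontaine and Lund both have classification seniority date 3 Dec 2009, so the next rule applies.
Fontaine and Lund are each Operator, so the next rule applies.
Among Fontaine and Lund, by accumulated service hours (lower first): Fontaine (1422 hours) before Lund (25153 hours).
Order: Varga, Johansson, Sato, Andersen, Fontaine, Lund. So position 5.

5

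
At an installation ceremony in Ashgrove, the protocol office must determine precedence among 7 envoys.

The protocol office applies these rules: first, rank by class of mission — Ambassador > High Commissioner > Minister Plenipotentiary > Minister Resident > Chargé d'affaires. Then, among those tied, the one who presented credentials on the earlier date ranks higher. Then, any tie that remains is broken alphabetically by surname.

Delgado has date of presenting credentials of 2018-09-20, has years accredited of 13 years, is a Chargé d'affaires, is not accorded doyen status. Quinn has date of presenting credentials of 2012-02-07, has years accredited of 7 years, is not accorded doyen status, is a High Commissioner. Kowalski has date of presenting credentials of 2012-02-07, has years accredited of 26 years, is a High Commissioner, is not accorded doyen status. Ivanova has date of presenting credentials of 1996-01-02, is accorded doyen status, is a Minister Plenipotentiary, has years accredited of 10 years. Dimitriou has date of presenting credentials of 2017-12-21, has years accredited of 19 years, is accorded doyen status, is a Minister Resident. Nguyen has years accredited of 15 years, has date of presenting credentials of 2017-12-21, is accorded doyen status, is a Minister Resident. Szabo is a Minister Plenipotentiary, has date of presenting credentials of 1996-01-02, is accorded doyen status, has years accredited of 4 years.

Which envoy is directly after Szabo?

Dimitriou

By class of mission: Kowalski and Quinn (High Commissioner); then Ivanova and Szabo (Minister Plenipotentiary); then Dimitriou and Nguyen (Minister Resident); then Delgado (Chargé d'affaires).
Kowalski and Quinn both have date of presenting credentials 2012-02-07, so the next rule applies.
Among Kowalski and Quinn, alphabetically by surname: Kowalski before Quinn.
Ivanova and Szabo both have date of presenting credentials 1996-01-02, so the next rule applies.
Among Ivanova and Szabo, alphabetically by surname: Ivanova before Szabo.
Dimitriou and Nguyen both have date of presenting credentials 2017-12-21, so the next rule applies.
Among Dimitriou and Nguyen, alphabetically by surname: Dimitriou before Nguyen.
Order: Kowalski, Quinn, Ivanova, Szabo, Dimitriou, Nguyen, Delgado.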